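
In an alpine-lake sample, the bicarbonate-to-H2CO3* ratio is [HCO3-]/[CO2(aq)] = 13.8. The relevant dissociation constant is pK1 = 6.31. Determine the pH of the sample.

From K1 = [H⁺][HCO3-]/[CO2(aq)]:  pH = pK1 + log₁₀([HCO3-]/[CO2(aq)])
log₁₀(13.8) = +1.140
pH = 6.31 + (+1.140) = 7.45

pH = 7.45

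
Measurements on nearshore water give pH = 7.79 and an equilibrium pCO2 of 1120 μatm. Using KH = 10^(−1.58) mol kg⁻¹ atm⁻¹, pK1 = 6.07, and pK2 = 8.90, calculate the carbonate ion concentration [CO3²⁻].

[CO3²⁻] = 0.120 mmol/kg

[CO2*] = KH · pCO2 = 10^(−1.58) × 1120×10^-6 = 2.946×10^-5 mol/kg
α₀ = 1/(1 + K1/[H⁺] + K1K2/[H⁺]²) = 1/(1 + 10^+1.72 + 10^+0.61) = 0.01737
DIC = [CO2*]/α₀ = 2.946×10^-5 / 0.01737 = 1.695 mmol/kg
[CO3²⁻] = α₂·DIC; α₂ = 0.07078, so [CO3²⁻] = 0.07078 × 1.695 = 0.120 mmol/kg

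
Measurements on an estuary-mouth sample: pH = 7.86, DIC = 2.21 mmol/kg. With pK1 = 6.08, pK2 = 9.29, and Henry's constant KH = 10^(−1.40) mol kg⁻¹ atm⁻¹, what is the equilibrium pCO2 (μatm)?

α₀ = 1 / (1 + K1/[H⁺] + K1K2/[H⁺]²) = 1 / (1 + 10^+1.78 + 10^+0.35)
   = 1 / (1 + 60.256 + 2.2387) = 1/63.495 = 0.01575
[CO2*] = α₀ × DIC = 0.01575 × 2.21 = 0.03481 mmol/kg
pCO2 = [CO2*]/KH = 3.481×10^-5 / 3.981×10^-2 = 874 μatm

pCO2 = 874 μatm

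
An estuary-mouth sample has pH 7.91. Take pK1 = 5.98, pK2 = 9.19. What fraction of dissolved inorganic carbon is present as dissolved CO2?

α₀ = 0.0110

α₀ = 1 / (1 + K1/[H⁺] + K1K2/[H⁺]²) = 1 / (1 + 10^+1.93 + 10^+0.65)
   = 1 / (1 + 85.114 + 4.4668) = 1/90.581 = 0.01104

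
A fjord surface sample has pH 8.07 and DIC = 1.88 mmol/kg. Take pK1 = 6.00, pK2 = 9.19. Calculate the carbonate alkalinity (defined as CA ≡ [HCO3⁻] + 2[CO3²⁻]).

CA = [HCO3⁻] + 2[CO3²⁻] = (α₁ + 2α₂)·DIC
At pH 8.07: [H⁺]/K1 = 10^-2.07 = 0.0085114, K2/[H⁺] = 10^-1.12 = 0.075858
α₁ = 1/(1 + 0.0085114 + 0.075858) = 1/1.0844 = 0.9222; α₂ = α₁·K2/[H⁺] = 0.06996
α₁ + 2α₂ = 1.0621
CA = 1.0621 × 1.88 = 2.00 mmol/kg

CA = 2.00 mmol/kg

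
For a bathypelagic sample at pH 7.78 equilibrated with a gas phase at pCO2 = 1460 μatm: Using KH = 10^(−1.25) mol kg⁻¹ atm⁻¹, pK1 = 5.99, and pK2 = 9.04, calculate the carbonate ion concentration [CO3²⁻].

[CO3²⁻] = 0.278 mmol/kg

[CO2*] = KH · pCO2 = 10^(−1.25) × 1460×10^-6 = 8.210×10^-5 mol/kg
α₀ = 1/(1 + K1/[H⁺] + K1K2/[H⁺]²) = 1/(1 + 10^+1.79 + 10^+0.53) = 0.01514
DIC = [CO2*]/α₀ = 8.210×10^-5 / 0.01514 = 5.423 mmol/kg
[CO3²⁻] = α₂·DIC; α₂ = 0.05130, so [CO3²⁻] = 0.05130 × 5.423 = 0.278 mmol/kg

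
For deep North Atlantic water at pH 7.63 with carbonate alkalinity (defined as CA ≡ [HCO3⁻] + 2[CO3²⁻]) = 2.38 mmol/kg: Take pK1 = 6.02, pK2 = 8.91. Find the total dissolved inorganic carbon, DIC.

DIC = 2.32 mmol/kg

CA = [HCO3⁻] + 2[CO3²⁻] = (α₁ + 2α₂)·DIC
At pH 7.63: [H⁺]/K1 = 10^-1.61 = 0.024547, K2/[H⁺] = 10^-1.28 = 0.052481
α₁ = 1/(1 + 0.024547 + 0.052481) = 1/1.0770 = 0.9285; α₂ = α₁·K2/[H⁺] = 0.04873
α₁ + 2α₂ = 1.0259
DIC = CA / (α₁ + 2α₂) = 2.38 / 1.0259 = 2.32 mmol/kg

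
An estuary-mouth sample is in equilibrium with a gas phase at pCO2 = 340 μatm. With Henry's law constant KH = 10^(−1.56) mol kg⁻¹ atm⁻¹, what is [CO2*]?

[CO2*] = 9.36 μmol/kg

KH = 10^(−1.56) = 2.754×10^-2 mol kg⁻¹ atm⁻¹
[CO2*] = KH · pCO2 = 2.754×10^-2 × 340×10^-6 atm = 9.36×10^-6 mol/kg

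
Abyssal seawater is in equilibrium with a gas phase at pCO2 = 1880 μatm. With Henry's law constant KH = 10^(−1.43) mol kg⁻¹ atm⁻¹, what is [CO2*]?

KH = 10^(−1.43) = 3.715×10^-2 mol kg⁻¹ atm⁻¹
[CO2*] = KH · pCO2 = 3.715×10^-2 × 1880×10^-6 atm = 6.98×10^-5 mol/kg

[CO2*] = 69.8 μmol/kg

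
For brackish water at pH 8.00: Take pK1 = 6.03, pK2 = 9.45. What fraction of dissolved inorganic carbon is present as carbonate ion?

α₂ = 0.0339

α₂ = 1 / (1 + [H⁺]/K2 + [H⁺]²/(K1K2)) = 1 / (1 + 10^+1.45 + 10^-0.52)
   = 1 / (1 + 28.184 + 0.30200) = 1/29.486 = 0.03391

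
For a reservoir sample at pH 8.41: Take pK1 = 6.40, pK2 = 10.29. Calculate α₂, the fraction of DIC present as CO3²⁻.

α₂ = 0.0129

α₂ = 1 / (1 + [H⁺]/K2 + [H⁺]²/(K1K2)) = 1 / (1 + 10^+1.88 + 10^-0.13)
   = 1 / (1 + 75.858 + 0.74131) = 1/77.599 = 0.01289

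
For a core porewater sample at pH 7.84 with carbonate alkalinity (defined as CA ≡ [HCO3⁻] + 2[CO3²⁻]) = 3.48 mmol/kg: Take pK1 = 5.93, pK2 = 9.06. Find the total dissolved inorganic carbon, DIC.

DIC = 3.33 mmol/kg

CA = [HCO3⁻] + 2[CO3²⁻] = (α₁ + 2α₂)·DIC
At pH 7.84: [H⁺]/K1 = 10^-1.91 = 0.012303, K2/[H⁺] = 10^-1.22 = 0.060256
α₁ = 1/(1 + 0.012303 + 0.060256) = 1/1.0726 = 0.9323; α₂ = α₁·K2/[H⁺] = 0.05618
α₁ + 2α₂ = 1.0447
DIC = CA / (α₁ + 2α₂) = 3.48 / 1.0447 = 3.33 mmol/kg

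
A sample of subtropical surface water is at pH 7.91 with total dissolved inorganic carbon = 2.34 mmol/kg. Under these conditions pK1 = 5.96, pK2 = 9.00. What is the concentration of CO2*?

[CO2*] = 0.0240 mmol/kg

α₀ = 1 / (1 + K1/[H⁺] + K1K2/[H⁺]²) = 1 / (1 + 10^+1.95 + 10^+0.86)
   = 1 / (1 + 89.125 + 7.2444) = 1/97.369 = 0.01027
[CO2*] = α₀ × DIC = 0.01027 × 2.34 = 0.0240 mmol/kg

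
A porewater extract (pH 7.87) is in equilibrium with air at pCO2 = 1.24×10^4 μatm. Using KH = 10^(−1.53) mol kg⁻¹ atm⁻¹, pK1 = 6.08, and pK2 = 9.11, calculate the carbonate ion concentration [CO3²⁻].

[CO2*] = KH · pCO2 = 10^(−1.53) × 1.24×10^4×10^-6 = 3.659×10^-4 mol/kg
α₀ = 1/(1 + K1/[H⁺] + K1K2/[H⁺]²) = 1/(1 + 10^+1.79 + 10^+0.55) = 0.01510
DIC = [CO2*]/α₀ = 3.659×10^-4 / 0.01510 = 24.23 mmol/kg
[CO3²⁻] = α₂·DIC; α₂ = 0.05359, so [CO3²⁻] = 0.05359 × 24.23 = 1.30 mmol/kg

[CO3²⁻] = 1.30 mmol/kg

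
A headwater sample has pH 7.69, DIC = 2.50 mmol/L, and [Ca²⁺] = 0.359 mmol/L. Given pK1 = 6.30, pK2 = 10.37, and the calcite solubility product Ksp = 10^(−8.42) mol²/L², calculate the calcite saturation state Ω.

Ω = 0.473

α₂ = 1 / (1 + [H⁺]/K2 + [H⁺]²/(K1K2)) = 1 / (1 + 10^+2.68 + 10^+1.29)
   = 1 / (1 + 478.63 + 19.498) = 1/499.13 = 0.002003
[CO3²⁻] = α₂ × DIC = 0.002003 × 2.50 = 0.005009 mmol/L = 5.009 μmol/L
Ksp = 10^(−8.42) = 3.802×10^-9
Ω = [Ca²⁺][CO3²⁻]/Ksp = (0.359×10^-3)(5.009×10^-6) / 3.802×10^-9 = 0.473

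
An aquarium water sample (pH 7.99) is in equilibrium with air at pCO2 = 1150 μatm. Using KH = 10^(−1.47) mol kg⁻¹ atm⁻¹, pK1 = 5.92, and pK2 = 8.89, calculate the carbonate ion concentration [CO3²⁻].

[CO2*] = KH · pCO2 = 10^(−1.47) × 1150×10^-6 = 3.897×10^-5 mol/kg
α₀ = 1/(1 + K1/[H⁺] + K1K2/[H⁺]²) = 1/(1 + 10^+2.07 + 10^+1.17) = 0.007503
DIC = [CO2*]/α₀ = 3.897×10^-5 / 0.007503 = 5.194 mmol/kg
[CO3²⁻] = α₂·DIC; α₂ = 0.1110, so [CO3²⁻] = 0.1110 × 5.194 = 0.576 mmol/kg

[CO3²⁻] = 0.576 mmol/kg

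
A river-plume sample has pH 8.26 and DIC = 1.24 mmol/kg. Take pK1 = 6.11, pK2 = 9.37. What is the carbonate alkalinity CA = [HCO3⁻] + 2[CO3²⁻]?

CA = [HCO3⁻] + 2[CO3²⁻] = (α₁ + 2α₂)·DIC
At pH 8.26: [H⁺]/K1 = 10^-2.15 = 0.0070795, K2/[H⁺] = 10^-1.11 = 0.077625
α₁ = 1/(1 + 0.0070795 + 0.077625) = 1/1.0847 = 0.9219; α₂ = α₁·K2/[H⁺] = 0.07156
α₁ + 2α₂ = 1.0650
CA = 1.0650 × 1.24 = 1.32 mmol/kg

CA = 1.32 mmol/kg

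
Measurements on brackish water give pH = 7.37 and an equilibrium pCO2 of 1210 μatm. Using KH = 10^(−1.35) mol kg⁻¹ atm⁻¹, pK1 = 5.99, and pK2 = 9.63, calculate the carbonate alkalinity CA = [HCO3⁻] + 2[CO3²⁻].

CA = 1.31 mmol/kg

[CO2*] = KH · pCO2 = 10^(−1.35) × 1210×10^-6 = 5.405×10^-5 mol/kg
α₀ = 1/(1 + K1/[H⁺] + K1K2/[H⁺]²) = 1/(1 + 10^+1.38 + 10^-0.88) = 0.03981
DIC = [CO2*]/α₀ = 5.405×10^-5 / 0.03981 = 1.358 mmol/kg
CA = (α₁ + 2α₂)·DIC = (0.9549 + 2×0.005248) × 1.358 = 1.31 mmol/kg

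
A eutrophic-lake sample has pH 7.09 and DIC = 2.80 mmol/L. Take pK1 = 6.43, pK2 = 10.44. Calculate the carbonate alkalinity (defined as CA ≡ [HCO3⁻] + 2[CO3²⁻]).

CA = [HCO3⁻] + 2[CO3²⁻] = (α₁ + 2α₂)·DIC
At pH 7.09: [H⁺]/K1 = 10^-0.66 = 0.21878, K2/[H⁺] = 10^-3.35 = 0.00044668
α₁ = 1/(1 + 0.21878 + 0.00044668) = 1/1.2192 = 0.8202; α₂ = α₁·K2/[H⁺] = 0.0003664
α₁ + 2α₂ = 0.8209
CA = 0.8209 × 2.80 = 2.30 mmol/L

CA = 2.30 mmol/L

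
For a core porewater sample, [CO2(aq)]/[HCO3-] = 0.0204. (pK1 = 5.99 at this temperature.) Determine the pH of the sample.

pH = 7.68

From K1 = [H⁺][HCO3-]/[CO2(aq)]:  pH = pK1 − log₁₀([CO2(aq)]/[HCO3-])
log₁₀(0.0204) = -1.690
pH = 5.99 − (-1.690) = 7.68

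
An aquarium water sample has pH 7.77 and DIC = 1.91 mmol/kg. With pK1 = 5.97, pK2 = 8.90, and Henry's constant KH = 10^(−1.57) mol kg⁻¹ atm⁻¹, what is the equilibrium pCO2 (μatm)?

α₀ = 1 / (1 + K1/[H⁺] + K1K2/[H⁺]²) = 1 / (1 + 10^+1.80 + 10^+0.67)
   = 1 / (1 + 63.096 + 4.6774) = 1/68.773 = 0.01454
[CO2*] = α₀ × DIC = 0.01454 × 1.91 = 0.02777 mmol/kg
pCO2 = [CO2*]/KH = 2.777×10^-5 / 2.692×10^-2 = 1030 μatm

pCO2 = 1030 μatm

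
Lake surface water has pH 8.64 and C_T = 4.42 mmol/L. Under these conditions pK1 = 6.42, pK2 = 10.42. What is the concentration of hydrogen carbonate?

[HCO3⁻] = 4.32 mmol/L

α₁ = 1 / (1 + [H⁺]/K1 + K2/[H⁺]) = 1 / (1 + 10^-2.22 + 10^-1.78)
   = 1 / (1 + 0.0060256 + 0.016596) = 1/1.0226 = 0.9779
[HCO3⁻] = α₁ × DIC = 0.9779 × 4.42 = 4.32 mmol/L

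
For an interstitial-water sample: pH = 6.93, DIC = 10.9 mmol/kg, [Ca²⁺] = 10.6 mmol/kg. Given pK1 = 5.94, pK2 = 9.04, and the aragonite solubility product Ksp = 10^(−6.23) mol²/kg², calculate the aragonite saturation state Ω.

Ω = 1.37

α₂ = 1 / (1 + [H⁺]/K2 + [H⁺]²/(K1K2)) = 1 / (1 + 10^+2.11 + 10^+1.12)
   = 1 / (1 + 128.82 + 13.183) = 1/143.01 = 0.006993
[CO3²⁻] = α₂ × DIC = 0.006993 × 10.9 = 0.07622 mmol/kg
Ksp = 10^(−6.23) = 5.888×10^-7
Ω = [Ca²⁺][CO3²⁻]/Ksp = (10.6×10^-3)(7.622×10^-5) / 5.888×10^-7 = 1.37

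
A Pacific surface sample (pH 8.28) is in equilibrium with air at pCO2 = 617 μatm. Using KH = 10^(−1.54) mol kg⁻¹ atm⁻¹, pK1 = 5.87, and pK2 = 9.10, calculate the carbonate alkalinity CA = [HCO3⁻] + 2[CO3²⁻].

[CO2*] = KH · pCO2 = 10^(−1.54) × 617×10^-6 = 1.779×10^-5 mol/kg
α₀ = 1/(1 + K1/[H⁺] + K1K2/[H⁺]²) = 1/(1 + 10^+2.41 + 10^+1.59) = 0.003368
DIC = [CO2*]/α₀ = 1.779×10^-5 / 0.003368 = 5.284 mmol/kg
CA = (α₁ + 2α₂)·DIC = (0.8656 + 2×0.1310) × 5.284 = 5.96 mmol/kg

CA = 5.96 mmol/kg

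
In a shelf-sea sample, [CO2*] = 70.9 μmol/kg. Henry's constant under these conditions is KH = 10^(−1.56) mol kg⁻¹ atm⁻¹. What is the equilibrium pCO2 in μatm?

KH = 10^(−1.56) = 2.754×10^-2 mol kg⁻¹ atm⁻¹
pCO2 = [CO2*]/KH = 70.9×10^-6 / 2.754×10^-2 = 2.57×10^-3 atm = 2570 μatm

pCO2 = 2570 μatm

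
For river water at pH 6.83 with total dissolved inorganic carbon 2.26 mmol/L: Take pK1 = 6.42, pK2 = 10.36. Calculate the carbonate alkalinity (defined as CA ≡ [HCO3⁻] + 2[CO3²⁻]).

CA = [HCO3⁻] + 2[CO3²⁻] = (α₁ + 2α₂)·DIC
At pH 6.83: [H⁺]/K1 = 10^-0.41 = 0.38905, K2/[H⁺] = 10^-3.53 = 0.00029512
α₁ = 1/(1 + 0.38905 + 0.00029512) = 1/1.3893 = 0.7198; α₂ = α₁·K2/[H⁺] = 0.0002124
α₁ + 2α₂ = 0.7202
CA = 0.7202 × 2.26 = 1.63 mmol/L

CA = 1.63 mmol/L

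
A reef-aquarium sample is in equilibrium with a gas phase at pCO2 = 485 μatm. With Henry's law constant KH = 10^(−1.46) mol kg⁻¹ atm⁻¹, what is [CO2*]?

KH = 10^(−1.46) = 3.467×10^-2 mol kg⁻¹ atm⁻¹
[CO2*] = KH · pCO2 = 3.467×10^-2 × 485×10^-6 atm = 1.68×10^-5 mol/kg

[CO2*] = 16.8 μmol/kg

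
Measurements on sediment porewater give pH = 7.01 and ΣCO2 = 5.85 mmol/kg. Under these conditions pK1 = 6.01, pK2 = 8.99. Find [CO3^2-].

[CO3²⁻] = 0.0552 mmol/kg

α₂ = 1 / (1 + [H⁺]/K2 + [H⁺]²/(K1K2)) = 1 / (1 + 10^+1.98 + 10^+0.98)
   = 1 / (1 + 95.499 + 9.5499) = 1/106.05 = 0.009430
[CO3²⁻] = α₂ × DIC = 0.009430 × 5.85 = 0.0552 mmol/kg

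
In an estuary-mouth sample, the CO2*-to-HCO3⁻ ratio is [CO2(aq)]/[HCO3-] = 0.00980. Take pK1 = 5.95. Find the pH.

pH = 7.96

From K1 = [H⁺][HCO3-]/[CO2(aq)]:  pH = pK1 − log₁₀([CO2(aq)]/[HCO3-])
log₁₀(0.00980) = -2.009
pH = 5.95 − (-2.009) = 7.96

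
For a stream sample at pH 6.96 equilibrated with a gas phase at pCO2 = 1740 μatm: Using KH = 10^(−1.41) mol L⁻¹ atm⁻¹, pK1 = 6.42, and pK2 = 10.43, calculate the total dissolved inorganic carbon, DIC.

DIC = 0.302 mmol/L

[CO2*] = KH · pCO2 = 10^(−1.41) × 1740×10^-6 = 6.769×10^-5 mol/L
α₀ = 1/(1 + K1/[H⁺] + K1K2/[H⁺]²) = 1/(1 + 10^+0.54 + 10^-2.93) = 0.2238
DIC = [CO2*]/α₀ = 6.769×10^-5 / 0.2238 = 0.302 mmol/L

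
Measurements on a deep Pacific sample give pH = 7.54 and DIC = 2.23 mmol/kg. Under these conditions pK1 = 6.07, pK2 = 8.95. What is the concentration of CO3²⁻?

α₂ = 1 / (1 + [H⁺]/K2 + [H⁺]²/(K1K2)) = 1 / (1 + 10^+1.41 + 10^-0.06)
   = 1 / (1 + 25.704 + 0.87096) = 1/27.575 = 0.03626
[CO3²⁻] = α₂ × DIC = 0.03626 × 2.23 = 0.0809 mmol/kg

[CO3²⁻] = 0.0809 mmol/kg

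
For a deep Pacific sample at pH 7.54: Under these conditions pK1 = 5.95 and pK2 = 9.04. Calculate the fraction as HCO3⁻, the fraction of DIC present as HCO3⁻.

α₁ = 1 / (1 + [H⁺]/K1 + K2/[H⁺]) = 1 / (1 + 10^-1.59 + 10^-1.50)
   = 1 / (1 + 0.025704 + 0.031623) = 1/1.0573 = 0.9458

α₁ = 0.946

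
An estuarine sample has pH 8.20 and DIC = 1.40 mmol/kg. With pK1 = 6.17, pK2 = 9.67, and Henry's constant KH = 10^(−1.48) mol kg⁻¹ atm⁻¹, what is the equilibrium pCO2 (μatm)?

α₀ = 1 / (1 + K1/[H⁺] + K1K2/[H⁺]²) = 1 / (1 + 10^+2.03 + 10^+0.56)
   = 1 / (1 + 107.15 + 3.6308) = 1/111.78 = 0.008946
[CO2*] = α₀ × DIC = 0.008946 × 1.40 = 0.01252 mmol/kg = 12.52 μmol/kg
pCO2 = [CO2*]/KH = 1.252×10^-5 / 3.311×10^-2 = 378 μatm

pCO2 = 378 μatm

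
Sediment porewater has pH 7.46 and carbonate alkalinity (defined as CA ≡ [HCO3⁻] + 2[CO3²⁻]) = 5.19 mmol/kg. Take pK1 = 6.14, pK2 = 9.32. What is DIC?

DIC = 5.36 mmol/kg

CA = [HCO3⁻] + 2[CO3²⁻] = (α₁ + 2α₂)·DIC
At pH 7.46: [H⁺]/K1 = 10^-1.32 = 0.047863, K2/[H⁺] = 10^-1.86 = 0.013804
α₁ = 1/(1 + 0.047863 + 0.013804) = 1/1.0617 = 0.9419; α₂ = α₁·K2/[H⁺] = 0.01300
α₁ + 2α₂ = 0.9679
DIC = CA / (α₁ + 2α₂) = 5.19 / 0.9679 = 5.36 mmol/kg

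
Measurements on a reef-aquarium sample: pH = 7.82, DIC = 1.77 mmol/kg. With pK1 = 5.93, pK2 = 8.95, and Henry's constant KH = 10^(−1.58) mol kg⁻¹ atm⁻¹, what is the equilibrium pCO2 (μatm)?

α₀ = 1 / (1 + K1/[H⁺] + K1K2/[H⁺]²) = 1 / (1 + 10^+1.89 + 10^+0.76)
   = 1 / (1 + 77.625 + 5.7544) = 1/84.379 = 0.01185
[CO2*] = α₀ × DIC = 0.01185 × 1.77 = 0.02098 mmol/kg
pCO2 = [CO2*]/KH = 2.098×10^-5 / 2.630×10^-2 = 798 μatm

pCO2 = 798 μatm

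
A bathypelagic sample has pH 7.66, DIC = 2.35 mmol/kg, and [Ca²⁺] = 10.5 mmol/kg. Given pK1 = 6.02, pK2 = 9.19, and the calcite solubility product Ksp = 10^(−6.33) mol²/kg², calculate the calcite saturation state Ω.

Ω = 1.48

α₂ = 1 / (1 + [H⁺]/K2 + [H⁺]²/(K1K2)) = 1 / (1 + 10^+1.53 + 10^-0.11)
   = 1 / (1 + 33.884 + 0.77625) = 1/35.661 = 0.02804
[CO3²⁻] = α₂ × DIC = 0.02804 × 2.35 = 0.06590 mmol/kg
Ksp = 10^(−6.33) = 4.677×10^-7
Ω = [Ca²⁺][CO3²⁻]/Ksp = (10.5×10^-3)(6.590×10^-5) / 4.677×10^-7 = 1.48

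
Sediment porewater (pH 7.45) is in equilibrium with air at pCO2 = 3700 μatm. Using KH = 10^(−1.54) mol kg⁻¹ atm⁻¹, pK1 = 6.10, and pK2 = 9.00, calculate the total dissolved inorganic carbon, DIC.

[CO2*] = KH · pCO2 = 10^(−1.54) × 3700×10^-6 = 1.067×10^-4 mol/kg
α₀ = 1/(1 + K1/[H⁺] + K1K2/[H⁺]²) = 1/(1 + 10^+1.35 + 10^-0.20) = 0.04164
DIC = [CO2*]/α₀ = 1.067×10^-4 / 0.04164 = 2.56 mmol/kg

DIC = 2.56 mmol/kg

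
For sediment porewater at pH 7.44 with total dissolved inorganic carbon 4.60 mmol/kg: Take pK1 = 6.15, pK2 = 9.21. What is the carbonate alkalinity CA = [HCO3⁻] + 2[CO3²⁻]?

CA = 4.45 mmol/kg

CA = [HCO3⁻] + 2[CO3²⁻] = (α₁ + 2α₂)·DIC
At pH 7.44: [H⁺]/K1 = 10^-1.29 = 0.051286, K2/[H⁺] = 10^-1.77 = 0.016982
α₁ = 1/(1 + 0.051286 + 0.016982) = 1/1.0683 = 0.9361; α₂ = α₁·K2/[H⁺] = 0.01590
α₁ + 2α₂ = 0.9679
CA = 0.9679 × 4.60 = 4.45 mmol/kg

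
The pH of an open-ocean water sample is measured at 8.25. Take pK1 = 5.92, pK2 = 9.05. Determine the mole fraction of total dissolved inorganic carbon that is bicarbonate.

α₁ = 0.860

α₁ = 1 / (1 + [H⁺]/K1 + K2/[H⁺]) = 1 / (1 + 10^-2.33 + 10^-0.80)
   = 1 / (1 + 0.0046774 + 0.15849) = 1/1.1632 = 0.8597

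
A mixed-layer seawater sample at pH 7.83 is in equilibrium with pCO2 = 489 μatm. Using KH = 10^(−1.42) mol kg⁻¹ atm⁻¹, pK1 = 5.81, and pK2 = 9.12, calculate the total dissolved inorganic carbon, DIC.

[CO2*] = KH · pCO2 = 10^(−1.42) × 489×10^-6 = 1.859×10^-5 mol/kg
α₀ = 1/(1 + K1/[H⁺] + K1K2/[H⁺]²) = 1/(1 + 10^+2.02 + 10^+0.73) = 0.009002
DIC = [CO2*]/α₀ = 1.859×10^-5 / 0.009002 = 2.07 mmol/kg

DIC = 2.07 mmol/kg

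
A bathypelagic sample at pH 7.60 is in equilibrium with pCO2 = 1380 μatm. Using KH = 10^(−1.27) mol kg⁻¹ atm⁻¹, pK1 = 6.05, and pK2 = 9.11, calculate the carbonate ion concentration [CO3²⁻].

[CO2*] = KH · pCO2 = 10^(−1.27) × 1380×10^-6 = 7.411×10^-5 mol/kg
α₀ = 1/(1 + K1/[H⁺] + K1K2/[H⁺]²) = 1/(1 + 10^+1.55 + 10^+0.04) = 0.02661
DIC = [CO2*]/α₀ = 7.411×10^-5 / 0.02661 = 2.785 mmol/kg
[CO3²⁻] = α₂·DIC; α₂ = 0.02918, so [CO3²⁻] = 0.02918 × 2.785 = 0.0813 mmol/kg

[CO3²⁻] = 0.0813 mmol/kg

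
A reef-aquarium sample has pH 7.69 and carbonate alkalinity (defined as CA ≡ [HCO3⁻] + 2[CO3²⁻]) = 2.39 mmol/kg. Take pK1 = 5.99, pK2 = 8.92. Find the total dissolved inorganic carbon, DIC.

CA = [HCO3⁻] + 2[CO3²⁻] = (α₁ + 2α₂)·DIC
At pH 7.69: [H⁺]/K1 = 10^-1.70 = 0.019953, K2/[H⁺] = 10^-1.23 = 0.058884
α₁ = 1/(1 + 0.019953 + 0.058884) = 1/1.0788 = 0.9269; α₂ = α₁·K2/[H⁺] = 0.05458
α₁ + 2α₂ = 1.0361
DIC = CA / (α₁ + 2α₂) = 2.39 / 1.0361 = 2.31 mmol/kg

DIC = 2.31 mmol/kg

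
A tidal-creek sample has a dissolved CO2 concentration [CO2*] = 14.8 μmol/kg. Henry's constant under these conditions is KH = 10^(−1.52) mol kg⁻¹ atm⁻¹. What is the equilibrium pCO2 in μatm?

KH = 10^(−1.52) = 3.020×10^-2 mol kg⁻¹ atm⁻¹
pCO2 = [CO2*]/KH = 14.8×10^-6 / 3.020×10^-2 = 4.90×10^-4 atm = 490 μatm

pCO2 = 490 μatm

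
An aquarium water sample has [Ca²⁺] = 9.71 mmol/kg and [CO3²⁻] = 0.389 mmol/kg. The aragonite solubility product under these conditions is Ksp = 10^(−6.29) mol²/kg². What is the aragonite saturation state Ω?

Ω = 7.36

Ksp = 10^(−6.29) = 5.129×10^-7
Ω = [Ca²⁺][CO3²⁻]/Ksp = (9.71×10^-3)(0.389×10^-3) / 5.129×10^-7 = 7.36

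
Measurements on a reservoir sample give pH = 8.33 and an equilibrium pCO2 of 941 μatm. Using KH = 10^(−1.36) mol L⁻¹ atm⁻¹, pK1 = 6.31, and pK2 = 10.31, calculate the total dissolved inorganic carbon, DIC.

[CO2*] = KH · pCO2 = 10^(−1.36) × 941×10^-6 = 4.108×10^-5 mol/L
α₀ = 1/(1 + K1/[H⁺] + K1K2/[H⁺]²) = 1/(1 + 10^+2.02 + 10^+0.04) = 0.009362
DIC = [CO2*]/α₀ = 4.108×10^-5 / 0.009362 = 4.39 mmol/L

DIC = 4.39 mmol/L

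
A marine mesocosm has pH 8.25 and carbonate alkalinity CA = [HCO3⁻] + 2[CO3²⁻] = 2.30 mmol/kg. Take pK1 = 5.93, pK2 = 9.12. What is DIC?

DIC = 2.06 mmol/kg

CA = [HCO3⁻] + 2[CO3²⁻] = (α₁ + 2α₂)·DIC
At pH 8.25: [H⁺]/K1 = 10^-2.32 = 0.0047863, K2/[H⁺] = 10^-0.87 = 0.13490
α₁ = 1/(1 + 0.0047863 + 0.13490) = 1/1.1397 = 0.8774; α₂ = α₁·K2/[H⁺] = 0.1184
α₁ + 2α₂ = 1.1142
DIC = CA / (α₁ + 2α₂) = 2.30 / 1.1142 = 2.06 mmol/kg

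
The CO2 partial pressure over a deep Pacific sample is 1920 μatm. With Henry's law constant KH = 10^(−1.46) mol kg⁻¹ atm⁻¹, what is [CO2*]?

[CO2*] = 66.6 μmol/kg

KH = 10^(−1.46) = 3.467×10^-2 mol kg⁻¹ atm⁻¹
[CO2*] = KH · pCO2 = 3.467×10^-2 × 1920×10^-6 atm = 6.66×10^-5 mol/kg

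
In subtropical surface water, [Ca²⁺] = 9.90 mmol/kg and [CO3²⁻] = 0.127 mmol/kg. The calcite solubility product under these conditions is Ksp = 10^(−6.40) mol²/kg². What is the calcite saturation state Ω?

Ω = 3.16

Ksp = 10^(−6.40) = 3.981×10^-7
Ω = [Ca²⁺][CO3²⁻]/Ksp = (9.90×10^-3)(0.127×10^-3) / 3.981×10^-7 = 3.16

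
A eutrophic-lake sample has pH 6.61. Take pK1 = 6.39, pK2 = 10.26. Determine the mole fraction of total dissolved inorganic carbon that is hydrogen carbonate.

α₁ = 1 / (1 + [H⁺]/K1 + K2/[H⁺]) = 1 / (1 + 10^-0.22 + 10^-3.65)
   = 1 / (1 + 0.60256 + 0.00022387) = 1/1.6028 = 0.6239

α₁ = 0.624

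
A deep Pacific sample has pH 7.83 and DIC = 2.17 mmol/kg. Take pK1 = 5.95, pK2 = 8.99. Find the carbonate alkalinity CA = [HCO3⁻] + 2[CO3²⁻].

CA = 2.28 mmol/kg

CA = [HCO3⁻] + 2[CO3²⁻] = (α₁ + 2α₂)·DIC
At pH 7.83: [H⁺]/K1 = 10^-1.88 = 0.013183, K2/[H⁺] = 10^-1.16 = 0.069183
α₁ = 1/(1 + 0.013183 + 0.069183) = 1/1.0824 = 0.9239; α₂ = α₁·K2/[H⁺] = 0.06392
α₁ + 2α₂ = 1.0517
CA = 1.0517 × 2.17 = 2.28 mmol/kg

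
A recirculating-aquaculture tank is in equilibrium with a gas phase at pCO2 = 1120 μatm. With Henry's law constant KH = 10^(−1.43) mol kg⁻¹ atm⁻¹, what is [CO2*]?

KH = 10^(−1.43) = 3.715×10^-2 mol kg⁻¹ atm⁻¹
[CO2*] = KH · pCO2 = 3.715×10^-2 × 1120×10^-6 atm = 4.16×10^-5 mol/kg

[CO2*] = 41.6 μmol/kg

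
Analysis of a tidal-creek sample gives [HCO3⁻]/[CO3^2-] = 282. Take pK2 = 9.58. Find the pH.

From K2 = [H⁺][CO3^2-]/[HCO3⁻]:  pH = pK2 − log₁₀([HCO3⁻]/[CO3^2-])
log₁₀(282) = +2.450
pH = 9.58 − (+2.450) = 7.13

pH = 7.13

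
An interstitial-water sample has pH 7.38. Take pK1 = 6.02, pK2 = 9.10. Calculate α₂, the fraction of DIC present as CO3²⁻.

α₂ = 1 / (1 + [H⁺]/K2 + [H⁺]²/(K1K2)) = 1 / (1 + 10^+1.72 + 10^+0.36)
   = 1 / (1 + 52.481 + 2.2909) = 1/55.772 = 0.01793

α₂ = 0.0179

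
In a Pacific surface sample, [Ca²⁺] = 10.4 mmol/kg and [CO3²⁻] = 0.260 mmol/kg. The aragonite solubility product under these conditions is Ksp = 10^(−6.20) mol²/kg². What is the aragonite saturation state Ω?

Ω = 4.29

Ksp = 10^(−6.20) = 6.310×10^-7
Ω = [Ca²⁺][CO3²⁻]/Ksp = (10.4×10^-3)(0.260×10^-3) / 6.310×10^-7 = 4.29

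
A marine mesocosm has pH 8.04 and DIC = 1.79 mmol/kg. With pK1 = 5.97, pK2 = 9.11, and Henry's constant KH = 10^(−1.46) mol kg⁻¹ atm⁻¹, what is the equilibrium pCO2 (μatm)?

α₀ = 1 / (1 + K1/[H⁺] + K1K2/[H⁺]²) = 1 / (1 + 10^+2.07 + 10^+1.00)
   = 1 / (1 + 117.49 + 10.000) = 1/128.49 = 0.007783
[CO2*] = α₀ × DIC = 0.007783 × 1.79 = 0.01393 mmol/kg = 13.93 μmol/kg
pCO2 = [CO2*]/KH = 1.393×10^-5 / 3.467×10^-2 = 402 μatm

pCO2 = 402 μatm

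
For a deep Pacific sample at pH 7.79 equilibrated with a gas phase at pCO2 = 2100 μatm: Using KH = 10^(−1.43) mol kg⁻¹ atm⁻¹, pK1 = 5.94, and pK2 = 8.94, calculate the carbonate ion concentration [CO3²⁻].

[CO2*] = KH · pCO2 = 10^(−1.43) × 2100×10^-6 = 7.802×10^-5 mol/kg
α₀ = 1/(1 + K1/[H⁺] + K1K2/[H⁺]²) = 1/(1 + 10^+1.85 + 10^+0.70) = 0.01302
DIC = [CO2*]/α₀ = 7.802×10^-5 / 0.01302 = 5.993 mmol/kg
[CO3²⁻] = α₂·DIC; α₂ = 0.06525, so [CO3²⁻] = 0.06525 × 5.993 = 0.391 mmol/kg

[CO3²⁻] = 0.391 mmol/kg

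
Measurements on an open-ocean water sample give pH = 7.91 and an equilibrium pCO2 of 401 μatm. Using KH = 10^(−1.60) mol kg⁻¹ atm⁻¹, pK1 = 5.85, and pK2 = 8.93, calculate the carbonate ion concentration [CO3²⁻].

[CO2*] = KH · pCO2 = 10^(−1.60) × 401×10^-6 = 1.007×10^-5 mol/kg
α₀ = 1/(1 + K1/[H⁺] + K1K2/[H⁺]²) = 1/(1 + 10^+2.06 + 10^+1.04) = 0.007888
DIC = [CO2*]/α₀ = 1.007×10^-5 / 0.007888 = 1.277 mmol/kg
[CO3²⁻] = α₂·DIC; α₂ = 0.08649, so [CO3²⁻] = 0.08649 × 1.277 = 0.110 mmol/kg

[CO3²⁻] = 0.110 mmol/kg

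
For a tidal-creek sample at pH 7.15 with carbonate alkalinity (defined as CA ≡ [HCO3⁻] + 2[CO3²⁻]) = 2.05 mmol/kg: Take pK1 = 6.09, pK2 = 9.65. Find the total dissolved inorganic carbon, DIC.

CA = [HCO3⁻] + 2[CO3²⁻] = (α₁ + 2α₂)·DIC
At pH 7.15: [H⁺]/K1 = 10^-1.06 = 0.087096, K2/[H⁺] = 10^-2.50 = 0.0031623
α₁ = 1/(1 + 0.087096 + 0.0031623) = 1/1.0903 = 0.9172; α₂ = α₁·K2/[H⁺] = 0.002900
α₁ + 2α₂ = 0.9230
DIC = CA / (α₁ + 2α₂) = 2.05 / 0.9230 = 2.22 mmol/kg

DIC = 2.22 mmol/kg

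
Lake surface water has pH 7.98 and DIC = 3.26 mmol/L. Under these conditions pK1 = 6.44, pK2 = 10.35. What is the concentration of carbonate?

α₂ = 1 / (1 + [H⁺]/K2 + [H⁺]²/(K1K2)) = 1 / (1 + 10^+2.37 + 10^+0.83)
   = 1 / (1 + 234.42 + 6.7608) = 1/242.18 = 0.004129
[CO3²⁻] = α₂ × DIC = 0.004129 × 3.26 = 0.0135 mmol/L = 13.5 μmol/L

[CO3²⁻] = 13.5 μmol/L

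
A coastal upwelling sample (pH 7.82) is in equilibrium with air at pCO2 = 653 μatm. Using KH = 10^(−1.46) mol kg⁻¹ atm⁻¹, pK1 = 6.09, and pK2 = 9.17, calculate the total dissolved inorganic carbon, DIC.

DIC = 1.29 mmol/kg

[CO2*] = KH · pCO2 = 10^(−1.46) × 653×10^-6 = 2.264×10^-5 mol/kg
α₀ = 1/(1 + K1/[H⁺] + K1K2/[H⁺]²) = 1/(1 + 10^+1.73 + 10^+0.38) = 0.01751
DIC = [CO2*]/α₀ = 2.264×10^-5 / 0.01751 = 1.29 mmol/kg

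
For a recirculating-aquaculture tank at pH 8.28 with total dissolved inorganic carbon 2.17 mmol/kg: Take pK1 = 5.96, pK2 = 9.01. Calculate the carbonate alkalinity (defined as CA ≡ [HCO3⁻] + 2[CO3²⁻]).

CA = 2.50 mmol/kg

CA = [HCO3⁻] + 2[CO3²⁻] = (α₁ + 2α₂)·DIC
At pH 8.28: [H⁺]/K1 = 10^-2.32 = 0.0047863, K2/[H⁺] = 10^-0.73 = 0.18621
α₁ = 1/(1 + 0.0047863 + 0.18621) = 1/1.1910 = 0.8396; α₂ = α₁·K2/[H⁺] = 0.1563
α₁ + 2α₂ = 1.1523
CA = 1.1523 × 2.17 = 2.50 mmol/kg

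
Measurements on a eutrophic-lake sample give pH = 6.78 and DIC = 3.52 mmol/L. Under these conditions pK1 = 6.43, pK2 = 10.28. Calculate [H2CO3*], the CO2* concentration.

[CO2*] = 1.09 mmol/L

α₀ = 1 / (1 + K1/[H⁺] + K1K2/[H⁺]²) = 1 / (1 + 10^+0.35 + 10^-3.15)
   = 1 / (1 + 2.2387 + 0.00070795) = 1/3.2394 = 0.3087
[CO2*] = α₀ × DIC = 0.3087 × 3.52 = 1.09 mmol/L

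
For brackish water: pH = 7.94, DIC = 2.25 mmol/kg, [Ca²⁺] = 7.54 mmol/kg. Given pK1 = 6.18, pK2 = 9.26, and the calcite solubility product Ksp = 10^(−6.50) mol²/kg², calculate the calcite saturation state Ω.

α₂ = 1 / (1 + [H⁺]/K2 + [H⁺]²/(K1K2)) = 1 / (1 + 10^+1.32 + 10^-0.44)
   = 1 / (1 + 20.893 + 0.36308) = 1/22.256 = 0.04493
[CO3²⁻] = α₂ × DIC = 0.04493 × 2.25 = 0.1011 mmol/kg
Ksp = 10^(−6.50) = 3.162×10^-7
Ω = [Ca²⁺][CO3²⁻]/Ksp = (7.54×10^-3)(1.011×10^-4) / 3.162×10^-7 = 2.41

Ω = 2.41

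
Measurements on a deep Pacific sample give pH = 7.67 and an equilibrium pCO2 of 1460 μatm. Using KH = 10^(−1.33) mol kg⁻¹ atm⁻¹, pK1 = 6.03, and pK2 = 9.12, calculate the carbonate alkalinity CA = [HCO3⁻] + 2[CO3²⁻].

[CO2*] = KH · pCO2 = 10^(−1.33) × 1460×10^-6 = 6.829×10^-5 mol/kg
α₀ = 1/(1 + K1/[H⁺] + K1K2/[H⁺]²) = 1/(1 + 10^+1.64 + 10^+0.19) = 0.02164
DIC = [CO2*]/α₀ = 6.829×10^-5 / 0.02164 = 3.155 mmol/kg
CA = (α₁ + 2α₂)·DIC = (0.9448 + 2×0.03352) × 3.155 = 3.19 mmol/kg

CA = 3.19 mmol/kg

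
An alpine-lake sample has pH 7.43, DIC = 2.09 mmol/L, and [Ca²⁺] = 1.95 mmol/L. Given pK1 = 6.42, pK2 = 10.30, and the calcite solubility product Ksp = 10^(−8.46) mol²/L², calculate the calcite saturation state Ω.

Ω = 1.44

α₂ = 1 / (1 + [H⁺]/K2 + [H⁺]²/(K1K2)) = 1 / (1 + 10^+2.87 + 10^+1.86)
   = 1 / (1 + 741.31 + 72.444) = 1/814.75 = 0.001227
[CO3²⁻] = α₂ × DIC = 0.001227 × 2.09 = 0.002565 mmol/L = 2.565 μmol/L
Ksp = 10^(−8.46) = 3.467×10^-9
Ω = [Ca²⁺][CO3²⁻]/Ksp = (1.95×10^-3)(2.565×10^-6) / 3.467×10^-9 = 1.44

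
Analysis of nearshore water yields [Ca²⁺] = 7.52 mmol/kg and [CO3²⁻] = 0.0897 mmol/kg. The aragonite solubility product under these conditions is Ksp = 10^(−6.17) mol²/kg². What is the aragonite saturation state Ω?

Ω = 0.998

Ksp = 10^(−6.17) = 6.761×10^-7
Ω = [Ca²⁺][CO3²⁻]/Ksp = (7.52×10^-3)(0.0897×10^-3) / 6.761×10^-7 = 0.998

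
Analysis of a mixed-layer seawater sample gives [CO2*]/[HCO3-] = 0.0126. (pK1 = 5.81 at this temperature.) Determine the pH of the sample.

From K1 = [H⁺][HCO3-]/[CO2*]:  pH = pK1 − log₁₀([CO2*]/[HCO3-])
log₁₀(0.0126) = -1.900
pH = 5.81 − (-1.900) = 7.71

pH = 7.71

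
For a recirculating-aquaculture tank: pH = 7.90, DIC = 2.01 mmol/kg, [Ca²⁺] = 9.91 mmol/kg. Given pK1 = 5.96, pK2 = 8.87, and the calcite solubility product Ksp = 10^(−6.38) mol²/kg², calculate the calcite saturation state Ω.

Ω = 4.58

α₂ = 1 / (1 + [H⁺]/K2 + [H⁺]²/(K1K2)) = 1 / (1 + 10^+0.97 + 10^-0.97)
   = 1 / (1 + 9.3325 + 0.10715) = 1/10.440 = 0.09579
[CO3²⁻] = α₂ × DIC = 0.09579 × 2.01 = 0.1925 mmol/kg
Ksp = 10^(−6.38) = 4.169×10^-7
Ω = [Ca²⁺][CO3²⁻]/Ksp = (9.91×10^-3)(1.925×10^-4) / 4.169×10^-7 = 4.58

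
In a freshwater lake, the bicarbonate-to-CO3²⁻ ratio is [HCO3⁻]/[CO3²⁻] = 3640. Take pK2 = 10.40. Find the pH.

pH = 6.84

From K2 = [H⁺][CO3²⁻]/[HCO3⁻]:  pH = pK2 − log₁₀([HCO3⁻]/[CO3²⁻])
log₁₀(3640) = +3.561
pH = 10.40 − (+3.561) = 6.84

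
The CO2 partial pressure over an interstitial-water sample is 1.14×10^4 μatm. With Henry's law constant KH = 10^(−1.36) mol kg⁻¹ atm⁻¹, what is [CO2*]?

KH = 10^(−1.36) = 4.365×10^-2 mol kg⁻¹ atm⁻¹
[CO2*] = KH · pCO2 = 4.365×10^-2 × 1.14×10^4×10^-6 atm = 4.98×10^-4 mol/kg

[CO2*] = 498 μmol/kg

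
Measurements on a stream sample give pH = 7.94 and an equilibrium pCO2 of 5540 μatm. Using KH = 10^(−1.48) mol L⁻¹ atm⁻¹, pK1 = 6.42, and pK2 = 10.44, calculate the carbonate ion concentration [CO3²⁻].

[CO3²⁻] = 19.2 μmol/L

[CO2*] = KH · pCO2 = 10^(−1.48) × 5540×10^-6 = 1.834×10^-4 mol/L
α₀ = 1/(1 + K1/[H⁺] + K1K2/[H⁺]²) = 1/(1 + 10^+1.52 + 10^-0.98) = 0.02922
DIC = [CO2*]/α₀ = 1.834×10^-4 / 0.02922 = 6.277 mmol/L
[CO3²⁻] = α₂·DIC; α₂ = 0.003060, so [CO3²⁻] = 0.003060 × 6.277 = 0.0192 mmol/L = 19.2 μmol/L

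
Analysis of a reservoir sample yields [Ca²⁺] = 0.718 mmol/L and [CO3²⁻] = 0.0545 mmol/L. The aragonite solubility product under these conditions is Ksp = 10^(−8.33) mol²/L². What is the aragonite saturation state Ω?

Ω = 8.37

Ksp = 10^(−8.33) = 4.677×10^-9
Ω = [Ca²⁺][CO3²⁻]/Ksp = (0.718×10^-3)(0.0545×10^-3) / 4.677×10^-9 = 8.37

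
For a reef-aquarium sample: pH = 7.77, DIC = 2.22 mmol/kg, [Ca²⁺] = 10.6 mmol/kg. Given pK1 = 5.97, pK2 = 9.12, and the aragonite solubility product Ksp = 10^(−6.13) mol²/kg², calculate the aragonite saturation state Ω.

Ω = 1.34

α₂ = 1 / (1 + [H⁺]/K2 + [H⁺]²/(K1K2)) = 1 / (1 + 10^+1.35 + 10^-0.45)
   = 1 / (1 + 22.387 + 0.35481) = 1/23.742 = 0.04212
[CO3²⁻] = α₂ × DIC = 0.04212 × 2.22 = 0.09351 mmol/kg
Ksp = 10^(−6.13) = 7.413×10^-7
Ω = [Ca²⁺][CO3²⁻]/Ksp = (10.6×10^-3)(9.351×10^-5) / 7.413×10^-7 = 1.34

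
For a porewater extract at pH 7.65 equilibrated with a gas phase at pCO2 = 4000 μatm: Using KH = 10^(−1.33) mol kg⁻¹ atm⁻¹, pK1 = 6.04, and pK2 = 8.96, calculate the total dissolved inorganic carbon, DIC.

DIC = 8.18 mmol/kg

[CO2*] = KH · pCO2 = 10^(−1.33) × 4000×10^-6 = 1.871×10^-4 mol/kg
α₀ = 1/(1 + K1/[H⁺] + K1K2/[H⁺]²) = 1/(1 + 10^+1.61 + 10^+0.30) = 0.02287
DIC = [CO2*]/α₀ = 1.871×10^-4 / 0.02287 = 8.18 mmol/kg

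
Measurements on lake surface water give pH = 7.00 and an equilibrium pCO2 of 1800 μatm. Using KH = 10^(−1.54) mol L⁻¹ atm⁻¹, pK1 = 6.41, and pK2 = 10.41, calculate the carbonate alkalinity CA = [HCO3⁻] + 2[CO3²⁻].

CA = 0.202 mmol/L

[CO2*] = KH · pCO2 = 10^(−1.54) × 1800×10^-6 = 5.191×10^-5 mol/L
α₀ = 1/(1 + K1/[H⁺] + K1K2/[H⁺]²) = 1/(1 + 10^+0.59 + 10^-2.82) = 0.2044
DIC = [CO2*]/α₀ = 5.191×10^-5 / 0.2044 = 0.2540 mmol/L
CA = (α₁ + 2α₂)·DIC = (0.7953 + 2×0.0003094) × 0.2540 = 0.202 mmol/L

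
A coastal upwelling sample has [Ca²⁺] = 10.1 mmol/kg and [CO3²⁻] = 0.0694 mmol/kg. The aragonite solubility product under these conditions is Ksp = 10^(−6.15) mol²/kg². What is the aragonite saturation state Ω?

Ksp = 10^(−6.15) = 7.079×10^-7
Ω = [Ca²⁺][CO3²⁻]/Ksp = (10.1×10^-3)(0.0694×10^-3) / 7.079×10^-7 = 0.990

Ω = 0.990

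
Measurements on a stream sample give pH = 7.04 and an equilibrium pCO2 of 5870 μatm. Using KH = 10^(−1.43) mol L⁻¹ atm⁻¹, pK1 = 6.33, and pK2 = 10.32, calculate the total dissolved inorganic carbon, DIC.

DIC = 1.34 mmol/L

[CO2*] = KH · pCO2 = 10^(−1.43) × 5870×10^-6 = 2.181×10^-4 mol/L
α₀ = 1/(1 + K1/[H⁺] + K1K2/[H⁺]²) = 1/(1 + 10^+0.71 + 10^-2.57) = 0.1631
DIC = [CO2*]/α₀ = 2.181×10^-4 / 0.1631 = 1.34 mmol/L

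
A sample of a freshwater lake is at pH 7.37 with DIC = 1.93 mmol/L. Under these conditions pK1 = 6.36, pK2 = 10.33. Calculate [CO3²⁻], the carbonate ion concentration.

α₂ = 1 / (1 + [H⁺]/K2 + [H⁺]²/(K1K2)) = 1 / (1 + 10^+2.96 + 10^+1.95)
   = 1 / (1 + 912.01 + 89.125) = 1/1002.1 = 0.0009979
[CO3²⁻] = α₂ × DIC = 0.0009979 × 1.93 = 0.00193 mmol/L = 1.93 μmol/L

[CO3²⁻] = 1.93 μmol/L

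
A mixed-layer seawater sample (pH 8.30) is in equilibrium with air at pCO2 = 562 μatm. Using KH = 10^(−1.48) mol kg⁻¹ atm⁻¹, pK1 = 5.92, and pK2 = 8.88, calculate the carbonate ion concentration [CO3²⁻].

[CO2*] = KH · pCO2 = 10^(−1.48) × 562×10^-6 = 1.861×10^-5 mol/kg
α₀ = 1/(1 + K1/[H⁺] + K1K2/[H⁺]²) = 1/(1 + 10^+2.38 + 10^+1.80) = 0.003290
DIC = [CO2*]/α₀ = 1.861×10^-5 / 0.003290 = 5.657 mmol/kg
[CO3²⁻] = α₂·DIC; α₂ = 0.2076, so [CO3²⁻] = 0.2076 × 5.657 = 1.17 mmol/kg

[CO3²⁻] = 1.17 mmol/kg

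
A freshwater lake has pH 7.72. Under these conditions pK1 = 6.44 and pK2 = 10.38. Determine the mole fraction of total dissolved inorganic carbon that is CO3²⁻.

α₂ = 1 / (1 + [H⁺]/K2 + [H⁺]²/(K1K2)) = 1 / (1 + 10^+2.66 + 10^+1.38)
   = 1 / (1 + 457.09 + 23.988) = 1/482.08 = 0.002074

α₂ = 0.00207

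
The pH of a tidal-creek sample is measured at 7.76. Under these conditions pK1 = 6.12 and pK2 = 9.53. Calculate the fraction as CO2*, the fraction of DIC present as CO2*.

α₀ = 1 / (1 + K1/[H⁺] + K1K2/[H⁺]²) = 1 / (1 + 10^+1.64 + 10^-0.13)
   = 1 / (1 + 43.652 + 0.74131) = 1/45.393 = 0.02203

α₀ = 0.0220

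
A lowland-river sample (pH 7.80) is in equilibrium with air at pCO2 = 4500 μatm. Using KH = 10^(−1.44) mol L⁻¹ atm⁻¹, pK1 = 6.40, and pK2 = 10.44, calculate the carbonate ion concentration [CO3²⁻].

[CO3²⁻] = 9.40 μmol/L

[CO2*] = KH · pCO2 = 10^(−1.44) × 4500×10^-6 = 1.634×10^-4 mol/L
α₀ = 1/(1 + K1/[H⁺] + K1K2/[H⁺]²) = 1/(1 + 10^+1.40 + 10^-1.24) = 0.03820
DIC = [CO2*]/α₀ = 1.634×10^-4 / 0.03820 = 4.277 mmol/L
[CO3²⁻] = α₂·DIC; α₂ = 0.002198, so [CO3²⁻] = 0.002198 × 4.277 = 0.00940 mmol/L = 9.40 μmol/L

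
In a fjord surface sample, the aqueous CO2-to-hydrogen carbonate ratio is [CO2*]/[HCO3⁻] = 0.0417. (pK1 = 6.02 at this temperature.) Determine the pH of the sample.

pH = 7.40

From K1 = [H⁺][HCO3⁻]/[CO2*]:  pH = pK1 − log₁₀([CO2*]/[HCO3⁻])
log₁₀(0.0417) = -1.380
pH = 6.02 − (-1.380) = 7.40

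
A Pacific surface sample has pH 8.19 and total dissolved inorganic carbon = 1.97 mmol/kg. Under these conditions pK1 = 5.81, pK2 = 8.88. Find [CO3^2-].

α₂ = 1 / (1 + [H⁺]/K2 + [H⁺]²/(K1K2)) = 1 / (1 + 10^+0.69 + 10^-1.69)
   = 1 / (1 + 4.8978 + 0.020417) = 1/5.9182 = 0.1690
[CO3²⁻] = α₂ × DIC = 0.1690 × 1.97 = 0.333 mmol/kg

[CO3²⁻] = 0.333 mmol/kg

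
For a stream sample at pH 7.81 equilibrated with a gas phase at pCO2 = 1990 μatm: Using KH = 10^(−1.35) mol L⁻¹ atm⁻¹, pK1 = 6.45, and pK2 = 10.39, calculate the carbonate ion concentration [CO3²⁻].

[CO2*] = KH · pCO2 = 10^(−1.35) × 1990×10^-6 = 8.889×10^-5 mol/L
α₀ = 1/(1 + K1/[H⁺] + K1K2/[H⁺]²) = 1/(1 + 10^+1.36 + 10^-1.22) = 0.04172
DIC = [CO2*]/α₀ = 8.889×10^-5 / 0.04172 = 2.131 mmol/L
[CO3²⁻] = α₂·DIC; α₂ = 0.002514, so [CO3²⁻] = 0.002514 × 2.131 = 0.00536 mmol/L = 5.36 μmol/L

[CO3²⁻] = 5.36 μmol/L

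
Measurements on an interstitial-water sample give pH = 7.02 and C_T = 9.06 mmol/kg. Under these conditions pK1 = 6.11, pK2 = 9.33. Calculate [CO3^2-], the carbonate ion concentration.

α₂ = 1 / (1 + [H⁺]/K2 + [H⁺]²/(K1K2)) = 1 / (1 + 10^+2.31 + 10^+1.40)
   = 1 / (1 + 204.17 + 25.119) = 1/230.29 = 0.004342
[CO3²⁻] = α₂ × DIC = 0.004342 × 9.06 = 0.0393 mmol/kg

[CO3²⁻] = 0.0393 mmol/kg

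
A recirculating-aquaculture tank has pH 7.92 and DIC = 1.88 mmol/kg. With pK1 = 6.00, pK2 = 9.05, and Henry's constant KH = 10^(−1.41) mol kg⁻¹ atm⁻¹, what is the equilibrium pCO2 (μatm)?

pCO2 = 535 μatm

α₀ = 1 / (1 + K1/[H⁺] + K1K2/[H⁺]²) = 1 / (1 + 10^+1.92 + 10^+0.79)
   = 1 / (1 + 83.176 + 6.1660) = 1/90.342 = 0.01107
[CO2*] = α₀ × DIC = 0.01107 × 1.88 = 0.02081 mmol/kg
pCO2 = [CO2*]/KH = 2.081×10^-5 / 3.890×10^-2 = 535 μatm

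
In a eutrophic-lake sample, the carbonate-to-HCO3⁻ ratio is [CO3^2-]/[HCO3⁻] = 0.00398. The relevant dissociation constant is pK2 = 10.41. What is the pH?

From K2 = [H⁺][CO3^2-]/[HCO3⁻]:  pH = pK2 + log₁₀([CO3^2-]/[HCO3⁻])
log₁₀(0.00398) = -2.400
pH = 10.41 + (-2.400) = 8.01

pH = 8.01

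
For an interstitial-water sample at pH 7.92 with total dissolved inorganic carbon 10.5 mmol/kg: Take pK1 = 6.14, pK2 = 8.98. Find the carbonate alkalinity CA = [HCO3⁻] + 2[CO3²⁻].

CA = [HCO3⁻] + 2[CO3²⁻] = (α₁ + 2α₂)·DIC
At pH 7.92: [H⁺]/K1 = 10^-1.78 = 0.016596, K2/[H⁺] = 10^-1.06 = 0.087096
α₁ = 1/(1 + 0.016596 + 0.087096) = 1/1.1037 = 0.9060; α₂ = α₁·K2/[H⁺] = 0.07891
α₁ + 2α₂ = 1.0639
CA = 1.0639 × 10.5 = 11.2 mmol/kg

CA = 11.2 mmol/kg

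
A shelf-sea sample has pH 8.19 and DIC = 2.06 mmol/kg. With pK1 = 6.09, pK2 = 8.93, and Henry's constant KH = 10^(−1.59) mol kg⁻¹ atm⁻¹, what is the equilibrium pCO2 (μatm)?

pCO2 = 535 μatm

α₀ = 1 / (1 + K1/[H⁺] + K1K2/[H⁺]²) = 1 / (1 + 10^+2.10 + 10^+1.36)
   = 1 / (1 + 125.89 + 22.909) = 1/149.80 = 0.006676
[CO2*] = α₀ × DIC = 0.006676 × 2.06 = 0.01375 mmol/kg = 13.75 μmol/kg
pCO2 = [CO2*]/KH = 1.375×10^-5 / 2.570×10^-2 = 535 μatm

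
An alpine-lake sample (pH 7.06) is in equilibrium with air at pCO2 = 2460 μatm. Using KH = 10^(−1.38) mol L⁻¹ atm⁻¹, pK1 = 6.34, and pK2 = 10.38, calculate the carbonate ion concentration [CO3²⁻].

[CO2*] = KH · pCO2 = 10^(−1.38) × 2460×10^-6 = 1.025×10^-4 mol/L
α₀ = 1/(1 + K1/[H⁺] + K1K2/[H⁺]²) = 1/(1 + 10^+0.72 + 10^-2.60) = 0.1600
DIC = [CO2*]/α₀ = 1.025×10^-4 / 0.1600 = 0.6410 mmol/L
[CO3²⁻] = α₂·DIC; α₂ = 0.0004019, so [CO3²⁻] = 0.0004019 × 0.6410 = 0.000258 mmol/L = 0.258 μmol/L

[CO3²⁻] = 0.258 μmol/L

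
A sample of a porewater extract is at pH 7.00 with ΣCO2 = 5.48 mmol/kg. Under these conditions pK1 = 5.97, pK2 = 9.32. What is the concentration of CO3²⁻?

α₂ = 1 / (1 + [H⁺]/K2 + [H⁺]²/(K1K2)) = 1 / (1 + 10^+2.32 + 10^+1.29)
   = 1 / (1 + 208.93 + 19.498) = 1/229.43 = 0.004359
[CO3²⁻] = α₂ × DIC = 0.004359 × 5.48 = 0.0239 mmol/kg

[CO3²⁻] = 0.0239 mmol/kg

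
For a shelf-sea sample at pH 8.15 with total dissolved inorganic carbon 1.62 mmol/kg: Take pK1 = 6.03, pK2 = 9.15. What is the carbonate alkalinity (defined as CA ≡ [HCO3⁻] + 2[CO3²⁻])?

CA = 1.76 mmol/kg

CA = [HCO3⁻] + 2[CO3²⁻] = (α₁ + 2α₂)·DIC
At pH 8.15: [H⁺]/K1 = 10^-2.12 = 0.0075858, K2/[H⁺] = 10^-1.00 = 0.10000
α₁ = 1/(1 + 0.0075858 + 0.10000) = 1/1.1076 = 0.9029; α₂ = α₁·K2/[H⁺] = 0.09029
α₁ + 2α₂ = 1.0834
CA = 1.0834 × 1.62 = 1.76 mmol/kg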